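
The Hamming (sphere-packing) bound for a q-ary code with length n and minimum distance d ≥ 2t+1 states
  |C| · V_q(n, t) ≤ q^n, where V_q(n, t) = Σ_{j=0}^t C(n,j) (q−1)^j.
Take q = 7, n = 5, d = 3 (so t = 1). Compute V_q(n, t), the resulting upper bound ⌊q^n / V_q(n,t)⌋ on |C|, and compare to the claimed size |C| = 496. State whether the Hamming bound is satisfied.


V_q(n, t) = 31, q^n = 16807, Hamming bound = 542, |C| = 496 ≤ bound (satisfied).

Step 1: Compute V_q(n, t) = Σ_{j=0}^1 C(n, j) (q−1)^j.
  j = 0: C(5,0)·(6)^0 = 1·1 = 1.
  j = 1: C(5,1)·(6)^1 = 5·6 = 30.
  V_q(n, t) = 1 + 30 = 31.
Step 2: q^n = 7^5 = 16807.
Step 3: Hamming bound ⌊q^n / V_q(n,t)⌋ = ⌊16807/31⌋ = 542.
Step 4: Compare |C| = 496 to 542: satisfied.
The claimed |C| lies below the Hamming bound.


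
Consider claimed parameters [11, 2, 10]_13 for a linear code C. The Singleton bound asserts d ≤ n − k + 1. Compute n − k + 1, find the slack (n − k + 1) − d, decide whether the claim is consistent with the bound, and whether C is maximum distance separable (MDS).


Singleton RHS = n − k + 1 = 10, slack = 0, bound satisfied, MDS.

Singleton bound: d ≤ n − k + 1.
Here n = 11, k = 2, so n − k + 1 = 10.
Given d = 10, check d ≤ 10: YES.
Slack = (n − k + 1) − d = 0.
The code is MDS (slack = 0).
Description: the claimed parameters are [11, 2, 10]_13; such a code would be MDS (meets Singleton bound).


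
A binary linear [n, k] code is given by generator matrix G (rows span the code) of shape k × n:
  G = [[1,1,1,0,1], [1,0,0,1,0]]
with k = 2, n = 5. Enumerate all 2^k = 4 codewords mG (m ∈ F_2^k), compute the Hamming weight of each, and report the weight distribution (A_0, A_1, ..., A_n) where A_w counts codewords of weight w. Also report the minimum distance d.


Weight distribution: A_0 = 1, A_2 = 1, A_4 = 2. Minimum distance d = 2.

Enumerate all 2^2 = 4 messages m ∈ F_2^2.
For each, compute codeword c = mG in F_2^5, then tally its weight.
  m = 00 → c = 00000, weight = 0.
  m = 10 → c = 11101, weight = 4.
  m = 01 → c = 10010, weight = 2.
  m = 11 → c = 01111, weight = 4.
Tally weights:
  weight 0: 1 codewords.
  weight 2: 1 codewords.
  weight 4: 2 codewords.
Minimum distance d = smallest w > 0 with A_w > 0 = 2.
Sanity: Σ A_w = 4 = 2^2 = 4 ✓.


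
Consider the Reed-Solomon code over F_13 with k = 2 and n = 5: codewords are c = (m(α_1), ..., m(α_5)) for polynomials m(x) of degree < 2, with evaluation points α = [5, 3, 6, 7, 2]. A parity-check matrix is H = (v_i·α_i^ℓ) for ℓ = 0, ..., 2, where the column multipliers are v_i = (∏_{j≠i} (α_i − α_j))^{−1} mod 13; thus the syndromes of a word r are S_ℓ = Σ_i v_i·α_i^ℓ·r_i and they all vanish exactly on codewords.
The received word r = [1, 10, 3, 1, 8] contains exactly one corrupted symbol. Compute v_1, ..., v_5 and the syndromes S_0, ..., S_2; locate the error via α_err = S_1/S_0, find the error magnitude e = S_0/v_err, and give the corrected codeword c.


S = (9, 11, 12), error at position 4, error magnitude e = 9, c = [1, 10, 3, 5, 8].

Step 1: column multipliers v_i = (∏_{j≠i}(α_i − α_j))^{−1} mod 13.
  i = 1 (α = 5): (5−3)(5−6)(5−7)(5−2) = 2·(−1)·(−2)·3 = 12 ≡ 12, so v_1 = 12^{−1} = 12 (mod 13).
  i = 2 (α = 3): (3−5)(3−6)(3−7)(3−2) = (−2)·(−3)·(−4)·1 = −24 ≡ 2, so v_2 = 2^{−1} = 7 (mod 13).
  i = 3 (α = 6): (6−5)(6−3)(6−7)(6−2) = 1·3·(−1)·4 = −12 ≡ 1, so v_3 = 1^{−1} = 1 (mod 13).
  i = 4 (α = 7): (7−5)(7−3)(7−6)(7−2) = 2·4·1·5 = 40 ≡ 1, so v_4 = 1^{−1} = 1 (mod 13).
  i = 5 (α = 2): (2−5)(2−3)(2−6)(2−7) = (−3)·(−1)·(−4)·(−5) = 60 ≡ 8, so v_5 = 8^{−1} = 5 (mod 13).
  v = [12, 7, 1, 1, 5].
Step 2: syndromes of r = [1, 10, 3, 1, 8] (all sums mod 13).
  S_0 = Σ v_i r_i = 12·1 + 7·10 + 1·3 + 1·1 + 5·8 = 126 ≡ 9.
  S_1 = Σ v_i α_i r_i = 12·5·1 + 7·3·10 + 1·6·3 + 1·7·1 + 5·2·8 = 375 ≡ 11.
  α_i^2 mod 13 = [12, 9, 10, 10, 4].
  S_2 = Σ v_i α_i^2 r_i = 12·12·1 + 7·9·10 + 1·10·3 + 1·10·1 + 5·4·8 = 974 ≡ 12.
  S = (9, 11, 12) ≠ 0, so r is not a codeword (an error is present).
Step 3: locate the error. For a single error e at position i, S_ℓ = v_i·e·α_i^ℓ, so α_err = S_1/S_0.
  S_0^{−1} = 9^{−1} = 3 (mod 13), so α_err = 11·3 = 33 ≡ 7 = α_4. Error position i = 4.
  Consistency check: S_2/S_1 = 12·6 = 72 ≡ 7 = α_err ✓ (single-error assumption holds).
Step 4: error magnitude e = S_0/v_4 = S_0·∏_{j≠4}(α_4 − α_j) = 9·1 = 9 ≡ 9 (mod 13).
Step 5: correct position 4: c_4 = r_4 − e = 1 − 9 ≡ 5 (mod 13). Hence c = [1, 10, 3, 5, 8].
  Check: interpolating c through the α_i gives m(x) = 4 + 2·x (degree < 2) with m(α_i) = c_i for every i, so c is indeed a codeword.


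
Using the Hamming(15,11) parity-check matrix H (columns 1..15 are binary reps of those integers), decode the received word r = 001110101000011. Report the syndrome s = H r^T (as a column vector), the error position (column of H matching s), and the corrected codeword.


s = (1, 1, 0, 1)^T, error position = 13, corrected codeword c = 001110101000111

Compute s = H r^T mod 2 one row at a time:
  s_1 = 0 + 1 + 0 + 0 + 0 + 0 + 1 + 1 = 3 ≡ 1 (mod 2).
  s_2 = 1 + 1 + 0 + 1 + 0 + 0 + 1 + 1 = 5 ≡ 1 (mod 2).
  s_3 = 0 + 1 + 0 + 1 + 0 + 0 + 1 + 1 = 4 ≡ 0 (mod 2).
  s_4 = 0 + 1 + 1 + 1 + 1 + 0 + 0 + 1 = 5 ≡ 1 (mod 2).
s = (1, 1, 0, 1)^T — this equals column 13 of H (binary 1101), so error is at position 13.
Correct: flip bit 13 of r = 001110101000011 to get c = 001110101000111.


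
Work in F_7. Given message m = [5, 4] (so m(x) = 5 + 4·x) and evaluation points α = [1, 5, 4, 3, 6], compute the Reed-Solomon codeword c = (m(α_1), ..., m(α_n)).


c = [2, 4, 0, 3, 1]

Message polynomial: m(x) = 5 + 4·x (mod 7).
For each evaluation point α_i, compute m(α_i) mod 7:
  α_1 = 1: Horner steps 4 → 2, so m(1) = 2.
  α_2 = 5: Horner steps 4 → 4, so m(5) = 4.
  α_3 = 4: Horner steps 4 → 0, so m(4) = 0.
  α_4 = 3: Horner steps 4 → 3, so m(3) = 3.
  α_5 = 6: Horner steps 4 → 1, so m(6) = 1.
Codeword c = [2, 4, 0, 3, 1] ∈ F_7^5.


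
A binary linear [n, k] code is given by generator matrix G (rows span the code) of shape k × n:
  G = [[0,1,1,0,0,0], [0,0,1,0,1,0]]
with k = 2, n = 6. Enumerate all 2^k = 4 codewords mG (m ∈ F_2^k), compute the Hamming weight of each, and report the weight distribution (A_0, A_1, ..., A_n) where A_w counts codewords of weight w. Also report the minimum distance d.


Weight distribution: A_0 = 1, A_2 = 3. Minimum distance d = 2.

Enumerate all 2^2 = 4 messages m ∈ F_2^2.
For each, compute codeword c = mG in F_2^6, then tally its weight.
  m = 00 → c = 000000, weight = 0.
  m = 10 → c = 011000, weight = 2.
  m = 01 → c = 001010, weight = 2.
  m = 11 → c = 010010, weight = 2.
Tally weights:
  weight 0: 1 codewords.
  weight 2: 3 codewords.
Minimum distance d = smallest w > 0 with A_w > 0 = 2.
Sanity: Σ A_w = 4 = 2^2 = 4 ✓.


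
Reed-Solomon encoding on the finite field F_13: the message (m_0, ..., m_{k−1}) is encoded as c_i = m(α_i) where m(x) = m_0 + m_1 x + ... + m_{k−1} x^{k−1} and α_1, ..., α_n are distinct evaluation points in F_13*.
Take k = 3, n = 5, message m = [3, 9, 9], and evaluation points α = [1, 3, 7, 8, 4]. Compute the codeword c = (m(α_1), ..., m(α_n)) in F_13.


c = [8, 7, 0, 1, 1]

Message polynomial: m(x) = 3 + 9·x + 9·x^2 (mod 13).
For each evaluation point α_i, compute m(α_i) mod 13:
  α_1 = 1: Horner steps 9 → 5 → 8, so m(1) = 8.
  α_2 = 3: Horner steps 9 → 10 → 7, so m(3) = 7.
  α_3 = 7: Horner steps 9 → 7 → 0, so m(7) = 0.
  α_4 = 8: Horner steps 9 → 3 → 1, so m(8) = 1.
  α_5 = 4: Horner steps 9 → 6 → 1, so m(4) = 1.
Codeword c = [8, 7, 0, 1, 1] ∈ F_13^5.


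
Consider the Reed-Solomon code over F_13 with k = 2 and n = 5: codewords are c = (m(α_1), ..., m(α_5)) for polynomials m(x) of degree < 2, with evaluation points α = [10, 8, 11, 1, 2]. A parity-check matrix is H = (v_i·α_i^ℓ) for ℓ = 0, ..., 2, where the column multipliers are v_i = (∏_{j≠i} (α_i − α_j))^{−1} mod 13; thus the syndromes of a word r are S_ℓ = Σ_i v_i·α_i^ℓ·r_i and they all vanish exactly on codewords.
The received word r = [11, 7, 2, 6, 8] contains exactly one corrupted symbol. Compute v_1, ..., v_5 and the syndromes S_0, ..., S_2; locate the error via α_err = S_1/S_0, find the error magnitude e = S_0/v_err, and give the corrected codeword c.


S = (8, 10, 6), error at position 3, error magnitude e = 2, c = [11, 7, 0, 6, 8].

Step 1: column multipliers v_i = (∏_{j≠i}(α_i − α_j))^{−1} mod 13.
  i = 1 (α = 10): (10−8)(10−11)(10−1)(10−2) = 2·(−1)·9·8 = −144 ≡ 12, so v_1 = 12^{−1} = 12 (mod 13).
  i = 2 (α = 8): (8−10)(8−11)(8−1)(8−2) = (−2)·(−3)·7·6 = 252 ≡ 5, so v_2 = 5^{−1} = 8 (mod 13).
  i = 3 (α = 11): (11−10)(11−8)(11−1)(11−2) = 1·3·10·9 = 270 ≡ 10, so v_3 = 10^{−1} = 4 (mod 13).
  i = 4 (α = 1): (1−10)(1−8)(1−11)(1−2) = (−9)·(−7)·(−10)·(−1) = 630 ≡ 6, so v_4 = 6^{−1} = 11 (mod 13).
  i = 5 (α = 2): (2−10)(2−8)(2−11)(2−1) = (−8)·(−6)·(−9)·1 = −432 ≡ 10, so v_5 = 10^{−1} = 4 (mod 13).
  v = [12, 8, 4, 11, 4].
Step 2: syndromes of r = [11, 7, 2, 6, 8] (all sums mod 13).
  S_0 = Σ v_i r_i = 12·11 + 8·7 + 4·2 + 11·6 + 4·8 = 294 ≡ 8.
  S_1 = Σ v_i α_i r_i = 12·10·11 + 8·8·7 + 4·11·2 + 11·1·6 + 4·2·8 = 1986 ≡ 10.
  α_i^2 mod 13 = [9, 12, 4, 1, 4].
  S_2 = Σ v_i α_i^2 r_i = 12·9·11 + 8·12·7 + 4·4·2 + 11·1·6 + 4·4·8 = 2086 ≡ 6.
  S = (8, 10, 6) ≠ 0, so r is not a codeword (an error is present).
Step 3: locate the error. For a single error e at position i, S_ℓ = v_i·e·α_i^ℓ, so α_err = S_1/S_0.
  S_0^{−1} = 8^{−1} = 5 (mod 13), so α_err = 10·5 = 50 ≡ 11 = α_3. Error position i = 3.
  Consistency check: S_2/S_1 = 6·4 = 24 ≡ 11 = α_err ✓ (single-error assumption holds).
Step 4: error magnitude e = S_0/v_3 = S_0·∏_{j≠3}(α_3 − α_j) = 8·10 = 80 ≡ 2 (mod 13).
Step 5: correct position 3: c_3 = r_3 − e = 2 − 2 ≡ 0 (mod 13). Hence c = [11, 7, 0, 6, 8].
  Check: interpolating c through the α_i gives m(x) = 4 + 2·x (degree < 2) with m(α_i) = c_i for every i, so c is indeed a codeword.


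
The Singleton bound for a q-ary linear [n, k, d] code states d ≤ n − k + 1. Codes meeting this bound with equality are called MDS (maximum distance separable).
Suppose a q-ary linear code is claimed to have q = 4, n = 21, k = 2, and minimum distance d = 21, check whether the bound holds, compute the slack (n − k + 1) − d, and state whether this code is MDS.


Singleton RHS = n − k + 1 = 20, slack = -1, bound violated (no such code; not MDS).

Singleton bound: d ≤ n − k + 1.
Here n = 21, k = 2, so n − k + 1 = 20.
Given d = 21, check d ≤ 20: NO.
Slack = (n − k + 1) − d = -1.
The slack is negative: d = 21 exceeds n − k + 1 = 20 by 1, so the Singleton bound is violated and no linear [21, 2, 21]_4 code can exist. In particular it is not MDS (MDS requires d = n − k + 1 exactly).
Description: the claimed parameters are [21, 2, 21]_4; such a code would be impossible (violates the Singleton bound).


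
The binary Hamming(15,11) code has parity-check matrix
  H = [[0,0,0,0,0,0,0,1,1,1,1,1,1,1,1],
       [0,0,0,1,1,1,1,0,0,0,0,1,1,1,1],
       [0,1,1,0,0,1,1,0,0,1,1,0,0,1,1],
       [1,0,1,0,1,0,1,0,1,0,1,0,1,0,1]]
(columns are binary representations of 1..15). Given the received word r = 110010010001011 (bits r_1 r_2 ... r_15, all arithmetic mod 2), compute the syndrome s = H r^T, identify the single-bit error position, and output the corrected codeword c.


s = (0, 0, 1, 1)^T, error position = 3, corrected codeword c = 111010010001011

Compute s = H r^T mod 2 one row at a time:
  s_1 = 1 + 0 + 0 + 0 + 1 + 0 + 1 + 1 = 4 ≡ 0 (mod 2).
  s_2 = 0 + 1 + 0 + 0 + 1 + 0 + 1 + 1 = 4 ≡ 0 (mod 2).
  s_3 = 1 + 0 + 0 + 0 + 0 + 0 + 1 + 1 = 3 ≡ 1 (mod 2).
  s_4 = 1 + 0 + 1 + 0 + 0 + 0 + 0 + 1 = 3 ≡ 1 (mod 2).
s = (0, 0, 1, 1)^T — this equals column 3 of H (binary 0011), so error is at position 3.
Correct: flip bit 3 of r = 110010010001011 to get c = 111010010001011.


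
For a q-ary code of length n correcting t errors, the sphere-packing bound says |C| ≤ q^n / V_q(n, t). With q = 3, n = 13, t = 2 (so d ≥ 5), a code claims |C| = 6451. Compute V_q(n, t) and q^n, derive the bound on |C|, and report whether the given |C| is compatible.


V_q(n, t) = 339, q^n = 1594323, Hamming bound = 4703, |C| = 6451 > bound (violated).

Step 1: Compute V_q(n, t) = Σ_{j=0}^2 C(n, j) (q−1)^j.
  j = 0: C(13,0)·(2)^0 = 1·1 = 1.
  j = 1: C(13,1)·(2)^1 = 13·2 = 26.
  j = 2: C(13,2)·(2)^2 = 78·4 = 312.
  V_q(n, t) = 1 + 26 + 312 = 339.
Step 2: q^n = 3^13 = 1594323.
Step 3: Hamming bound ⌊q^n / V_q(n,t)⌋ = ⌊1594323/339⌋ = 4703.
Step 4: Compare |C| = 6451 to 4703: violated.
The claimed |C| lies above the Hamming bound, so no 3-ary code of length 13 with d ≥ 5 can have 6451 codewords.


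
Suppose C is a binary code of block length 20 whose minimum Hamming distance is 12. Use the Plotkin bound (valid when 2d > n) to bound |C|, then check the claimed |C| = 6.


Plotkin bound M ≤ 6; given |C| = 6 ≤ bound (satisfied).

Check applicability: 2d = 24, n = 20.
2d − n = 4 > 0, so Plotkin applies.
Compute d/(2d−n) = 12/4 ≈ 3.0000.
⌊d/(2d−n)⌋ = 3.
Plotkin bound: M ≤ 2·3 = 6.
Given |C| = 6, check: satisfied.
This |C| is at the Plotkin bound.


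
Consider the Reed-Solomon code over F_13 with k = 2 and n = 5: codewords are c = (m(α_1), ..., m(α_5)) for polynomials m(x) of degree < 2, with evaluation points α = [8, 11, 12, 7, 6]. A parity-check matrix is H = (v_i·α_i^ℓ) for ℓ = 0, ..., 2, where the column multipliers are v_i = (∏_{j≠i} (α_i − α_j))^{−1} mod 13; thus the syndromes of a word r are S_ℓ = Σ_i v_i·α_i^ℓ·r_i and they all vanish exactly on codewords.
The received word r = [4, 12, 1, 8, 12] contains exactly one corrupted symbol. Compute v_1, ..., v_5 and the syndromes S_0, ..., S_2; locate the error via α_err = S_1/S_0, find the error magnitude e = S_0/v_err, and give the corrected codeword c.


S = (4, 5, 3), error at position 2, error magnitude e = 7, c = [4, 5, 1, 8, 12].

Step 1: column multipliers v_i = (∏_{j≠i}(α_i − α_j))^{−1} mod 13.
  i = 1 (α = 8): (8−11)(8−12)(8−7)(8−6) = (−3)·(−4)·1·2 = 24 ≡ 11, so v_1 = 11^{−1} = 6 (mod 13).
  i = 2 (α = 11): (11−8)(11−12)(11−7)(11−6) = 3·(−1)·4·5 = −60 ≡ 5, so v_2 = 5^{−1} = 8 (mod 13).
  i = 3 (α = 12): (12−8)(12−11)(12−7)(12−6) = 4·1·5·6 = 120 ≡ 3, so v_3 = 3^{−1} = 9 (mod 13).
  i = 4 (α = 7): (7−8)(7−11)(7−12)(7−6) = (−1)·(−4)·(−5)·1 = −20 ≡ 6, so v_4 = 6^{−1} = 11 (mod 13).
  i = 5 (α = 6): (6−8)(6−11)(6−12)(6−7) = (−2)·(−5)·(−6)·(−1) = 60 ≡ 8, so v_5 = 8^{−1} = 5 (mod 13).
  v = [6, 8, 9, 11, 5].
Step 2: syndromes of r = [4, 12, 1, 8, 12] (all sums mod 13).
  S_0 = Σ v_i r_i = 6·4 + 8·12 + 9·1 + 11·8 + 5·12 = 277 ≡ 4.
  S_1 = Σ v_i α_i r_i = 6·8·4 + 8·11·12 + 9·12·1 + 11·7·8 + 5·6·12 = 2332 ≡ 5.
  α_i^2 mod 13 = [12, 4, 1, 10, 10].
  S_2 = Σ v_i α_i^2 r_i = 6·12·4 + 8·4·12 + 9·1·1 + 11·10·8 + 5·10·12 = 2161 ≡ 3.
  S = (4, 5, 3) ≠ 0, so r is not a codeword (an error is present).
Step 3: locate the error. For a single error e at position i, S_ℓ = v_i·e·α_i^ℓ, so α_err = S_1/S_0.
  S_0^{−1} = 4^{−1} = 10 (mod 13), so α_err = 5·10 = 50 ≡ 11 = α_2. Error position i = 2.
  Consistency check: S_2/S_1 = 3·8 = 24 ≡ 11 = α_err ✓ (single-error assumption holds).
Step 4: error magnitude e = S_0/v_2 = S_0·∏_{j≠2}(α_2 − α_j) = 4·5 = 20 ≡ 7 (mod 13).
Step 5: correct position 2: c_2 = r_2 − e = 12 − 7 ≡ 5 (mod 13). Hence c = [4, 5, 1, 8, 12].
  Check: interpolating c through the α_i gives m(x) = 10 + 9·x (degree < 2) with m(α_i) = c_i for every i, so c is indeed a codeword.


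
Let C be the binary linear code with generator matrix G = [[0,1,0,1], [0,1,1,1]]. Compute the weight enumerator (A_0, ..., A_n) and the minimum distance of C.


Weight distribution: A_0 = 1, A_1 = 1, A_2 = 1, A_3 = 1. Minimum distance d = 1.

Enumerate all 2^2 = 4 messages m ∈ F_2^2.
For each, compute codeword c = mG in F_2^4, then tally its weight.
  m = 00 → c = 0000, weight = 0.
  m = 10 → c = 0101, weight = 2.
  m = 01 → c = 0111, weight = 3.
  m = 11 → c = 0010, weight = 1.
Tally weights:
  weight 0: 1 codewords.
  weight 1: 1 codewords.
  weight 2: 1 codewords.
  weight 3: 1 codewords.
Minimum distance d = smallest w > 0 with A_w > 0 = 1.
Sanity: Σ A_w = 4 = 2^2 = 4 ✓.


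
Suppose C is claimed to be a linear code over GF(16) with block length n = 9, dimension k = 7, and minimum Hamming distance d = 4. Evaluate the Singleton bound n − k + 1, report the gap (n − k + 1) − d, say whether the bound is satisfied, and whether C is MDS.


Singleton RHS = n − k + 1 = 3, slack = -1, bound violated (no such code; not MDS).

Singleton bound: d ≤ n − k + 1.
Here n = 9, k = 7, so n − k + 1 = 3.
Given d = 4, check d ≤ 3: NO.
Slack = (n − k + 1) − d = -1.
The slack is negative: d = 4 exceeds n − k + 1 = 3 by 1, so the Singleton bound is violated and no linear [9, 7, 4]_16 code can exist. In particular it is not MDS (MDS requires d = n − k + 1 exactly).
Description: the claimed parameters are [9, 7, 4]_16; such a code would be impossible (violates the Singleton bound).


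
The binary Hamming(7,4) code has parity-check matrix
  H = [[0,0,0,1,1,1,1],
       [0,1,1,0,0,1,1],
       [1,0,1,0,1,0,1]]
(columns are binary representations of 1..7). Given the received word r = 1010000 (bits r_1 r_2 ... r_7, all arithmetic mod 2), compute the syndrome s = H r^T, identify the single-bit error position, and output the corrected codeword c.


s = (0, 1, 0)^T, error position = 2, corrected codeword c = 1110000

Compute s = H r^T mod 2 one row at a time:
  s_1 = 0 + 0 + 0 + 0 = 0 ≡ 0 (mod 2).
  s_2 = 0 + 1 + 0 + 0 = 1 ≡ 1 (mod 2).
  s_3 = 1 + 1 + 0 + 0 = 2 ≡ 0 (mod 2).
s = (0, 1, 0)^T — this equals column 2 of H (binary 010), so error is at position 2.
Correct: flip bit 2 of r = 1010000 to get c = 1110000.


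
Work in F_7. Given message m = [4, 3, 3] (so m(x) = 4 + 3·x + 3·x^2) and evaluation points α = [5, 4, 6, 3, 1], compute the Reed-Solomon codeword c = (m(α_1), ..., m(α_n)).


c = [3, 1, 4, 5, 3]

Message polynomial: m(x) = 4 + 3·x + 3·x^2 (mod 7).
For each evaluation point α_i, compute m(α_i) mod 7:
  α_1 = 5: Horner steps 3 → 4 → 3, so m(5) = 3.
  α_2 = 4: Horner steps 3 → 1 → 1, so m(4) = 1.
  α_3 = 6: Horner steps 3 → 0 → 4, so m(6) = 4.
  α_4 = 3: Horner steps 3 → 5 → 5, so m(3) = 5.
  α_5 = 1: Horner steps 3 → 6 → 3, so m(1) = 3.
Codeword c = [3, 1, 4, 5, 3] ∈ F_7^5.


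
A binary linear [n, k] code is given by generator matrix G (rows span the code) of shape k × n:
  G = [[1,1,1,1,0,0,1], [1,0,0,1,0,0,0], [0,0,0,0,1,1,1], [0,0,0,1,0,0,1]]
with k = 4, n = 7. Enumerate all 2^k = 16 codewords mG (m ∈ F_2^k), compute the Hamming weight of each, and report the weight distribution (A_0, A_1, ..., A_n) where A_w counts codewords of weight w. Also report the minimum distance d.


Weight distribution: A_0 = 1, A_2 = 3, A_3 = 6, A_4 = 1, A_5 = 2, A_6 = 3. Minimum distance d = 2.

Enumerate all 2^4 = 16 messages m ∈ F_2^4.
For each, compute codeword c = mG in F_2^7, then tally its weight.
  m = 0000 → c = 0000000, weight = 0.
  m = 1000 → c = 1111001, weight = 5.
  m = 0100 → c = 1001000, weight = 2.
  m = 1100 → c = 0110001, weight = 3.
  m = 0010 → c = 0000111, weight = 3.
  m = 1010 → c = 1111110, weight = 6.
  m = 0110 → c = 1001111, weight = 5.
  m = 1110 → c = 0110110, weight = 4.
  m = 0001 → c = 0001001, weight = 2.
  m = 1001 → c = 1110000, weight = 3.
  m = 0101 → c = 1000001, weight = 2.
  m = 1101 → c = 0111000, weight = 3.
  m = 0011 → c = 0001110, weight = 3.
  m = 1011 → c = 1110111, weight = 6.
  m = 0111 → c = 1000110, weight = 3.
  m = 1111 → c = 0111111, weight = 6.
Tally weights:
  weight 0: 1 codewords.
  weight 2: 3 codewords.
  weight 3: 6 codewords.
  weight 4: 1 codewords.
  weight 5: 2 codewords.
  weight 6: 3 codewords.
Minimum distance d = smallest w > 0 with A_w > 0 = 2.
Sanity: Σ A_w = 16 = 2^4 = 16 ✓.


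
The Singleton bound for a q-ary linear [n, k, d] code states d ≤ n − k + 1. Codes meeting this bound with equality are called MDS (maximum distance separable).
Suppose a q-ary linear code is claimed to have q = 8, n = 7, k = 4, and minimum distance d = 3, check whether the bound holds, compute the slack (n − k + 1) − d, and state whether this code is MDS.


Singleton RHS = n − k + 1 = 4, slack = 1, bound satisfied, not MDS.

Singleton bound: d ≤ n − k + 1.
Here n = 7, k = 4, so n − k + 1 = 4.
Given d = 3, check d ≤ 4: YES.
Slack = (n − k + 1) − d = 1.
The code is NOT MDS (slack = 1 > 0).
Description: the claimed parameters are [7, 4, 3]_8; such a code would be non-MDS.


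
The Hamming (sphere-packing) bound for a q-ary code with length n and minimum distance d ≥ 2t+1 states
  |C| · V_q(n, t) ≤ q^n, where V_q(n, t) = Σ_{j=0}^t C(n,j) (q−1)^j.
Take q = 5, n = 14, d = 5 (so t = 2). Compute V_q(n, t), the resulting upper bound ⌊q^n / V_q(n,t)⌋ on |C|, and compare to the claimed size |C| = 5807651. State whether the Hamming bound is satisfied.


V_q(n, t) = 1513, q^n = 6103515625, Hamming bound = 4034048, |C| = 5807651 > bound (violated).

Step 1: Compute V_q(n, t) = Σ_{j=0}^2 C(n, j) (q−1)^j.
  j = 0: C(14,0)·(4)^0 = 1·1 = 1.
  j = 1: C(14,1)·(4)^1 = 14·4 = 56.
  j = 2: C(14,2)·(4)^2 = 91·16 = 1456.
  V_q(n, t) = 1 + 56 + 1456 = 1513.
Step 2: q^n = 5^14 = 6103515625.
Step 3: Hamming bound ⌊q^n / V_q(n,t)⌋ = ⌊6103515625/1513⌋ = 4034048.
Step 4: Compare |C| = 5807651 to 4034048: violated.
The claimed |C| lies above the Hamming bound, so no 5-ary code of length 14 with d ≥ 5 can have 5807651 codewords.


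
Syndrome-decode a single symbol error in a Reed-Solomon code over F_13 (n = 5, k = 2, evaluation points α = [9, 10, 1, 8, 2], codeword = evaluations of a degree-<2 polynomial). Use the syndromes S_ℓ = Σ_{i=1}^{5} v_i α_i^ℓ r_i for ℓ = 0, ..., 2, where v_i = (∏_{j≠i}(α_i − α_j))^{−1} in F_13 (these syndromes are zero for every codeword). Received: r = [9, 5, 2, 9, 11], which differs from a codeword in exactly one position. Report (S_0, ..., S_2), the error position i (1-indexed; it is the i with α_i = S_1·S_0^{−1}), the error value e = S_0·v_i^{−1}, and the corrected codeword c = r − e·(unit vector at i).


S = (8, 12, 5), error at position 4, error magnitude e = 9, c = [9, 5, 2, 0, 11].

Step 1: column multipliers v_i = (∏_{j≠i}(α_i − α_j))^{−1} mod 13.
  i = 1 (α = 9): (9−10)(9−1)(9−8)(9−2) = (−1)·8·1·7 = −56 ≡ 9, so v_1 = 9^{−1} = 3 (mod 13).
  i = 2 (α = 10): (10−9)(10−1)(10−8)(10−2) = 1·9·2·8 = 144 ≡ 1, so v_2 = 1^{−1} = 1 (mod 13).
  i = 3 (α = 1): (1−9)(1−10)(1−8)(1−2) = (−8)·(−9)·(−7)·(−1) = 504 ≡ 10, so v_3 = 10^{−1} = 4 (mod 13).
  i = 4 (α = 8): (8−9)(8−10)(8−1)(8−2) = (−1)·(−2)·7·6 = 84 ≡ 6, so v_4 = 6^{−1} = 11 (mod 13).
  i = 5 (α = 2): (2−9)(2−10)(2−1)(2−8) = (−7)·(−8)·1·(−6) = −336 ≡ 2, so v_5 = 2^{−1} = 7 (mod 13).
  v = [3, 1, 4, 11, 7].
Step 2: syndromes of r = [9, 5, 2, 9, 11] (all sums mod 13).
  S_0 = Σ v_i r_i = 3·9 + 1·5 + 4·2 + 11·9 + 7·11 = 216 ≡ 8.
  S_1 = Σ v_i α_i r_i = 3·9·9 + 1·10·5 + 4·1·2 + 11·8·9 + 7·2·11 = 1247 ≡ 12.
  α_i^2 mod 13 = [3, 9, 1, 12, 4].
  S_2 = Σ v_i α_i^2 r_i = 3·3·9 + 1·9·5 + 4·1·2 + 11·12·9 + 7·4·11 = 1630 ≡ 5.
  S = (8, 12, 5) ≠ 0, so r is not a codeword (an error is present).
Step 3: locate the error. For a single error e at position i, S_ℓ = v_i·e·α_i^ℓ, so α_err = S_1/S_0.
  S_0^{−1} = 8^{−1} = 5 (mod 13), so α_err = 12·5 = 60 ≡ 8 = α_4. Error position i = 4.
  Consistency check: S_2/S_1 = 5·12 = 60 ≡ 8 = α_err ✓ (single-error assumption holds).
Step 4: error magnitude e = S_0/v_4 = S_0·∏_{j≠4}(α_4 − α_j) = 8·6 = 48 ≡ 9 (mod 13).
Step 5: correct position 4: c_4 = r_4 − e = 9 − 9 ≡ 0 (mod 13). Hence c = [9, 5, 2, 0, 11].
  Check: interpolating c through the α_i gives m(x) = 6 + 9·x (degree < 2) with m(α_i) = c_i for every i, so c is indeed a codeword.


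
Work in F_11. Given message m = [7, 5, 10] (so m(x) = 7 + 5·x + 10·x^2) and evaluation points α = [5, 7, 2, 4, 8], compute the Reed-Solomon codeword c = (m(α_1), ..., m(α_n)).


c = [7, 4, 2, 0, 5]

Message polynomial: m(x) = 7 + 5·x + 10·x^2 (mod 11).
For each evaluation point α_i, compute m(α_i) mod 11:
  α_1 = 5: Horner steps 10 → 0 → 7, so m(5) = 7.
  α_2 = 7: Horner steps 10 → 9 → 4, so m(7) = 4.
  α_3 = 2: Horner steps 10 → 3 → 2, so m(2) = 2.
  α_4 = 4: Horner steps 10 → 1 → 0, so m(4) = 0.
  α_5 = 8: Horner steps 10 → 8 → 5, so m(8) = 5.
Codeword c = [7, 4, 2, 0, 5] ∈ F_11^5.


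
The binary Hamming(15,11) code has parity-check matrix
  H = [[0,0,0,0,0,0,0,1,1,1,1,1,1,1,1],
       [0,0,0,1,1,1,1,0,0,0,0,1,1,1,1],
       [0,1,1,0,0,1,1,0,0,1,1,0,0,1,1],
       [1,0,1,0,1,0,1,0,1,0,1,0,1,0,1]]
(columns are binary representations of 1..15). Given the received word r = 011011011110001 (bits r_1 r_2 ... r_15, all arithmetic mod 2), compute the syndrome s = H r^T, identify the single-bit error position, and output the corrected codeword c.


s = (1, 1, 0, 1)^T, error position = 13, corrected codeword c = 011011011110101

Compute s = H r^T mod 2 one row at a time:
  s_1 = 1 + 1 + 1 + 1 + 0 + 0 + 0 + 1 = 5 ≡ 1 (mod 2).
  s_2 = 0 + 1 + 1 + 0 + 0 + 0 + 0 + 1 = 3 ≡ 1 (mod 2).
  s_3 = 1 + 1 + 1 + 0 + 1 + 1 + 0 + 1 = 6 ≡ 0 (mod 2).
  s_4 = 0 + 1 + 1 + 0 + 1 + 1 + 0 + 1 = 5 ≡ 1 (mod 2).
s = (1, 1, 0, 1)^T — this equals column 13 of H (binary 1101), so error is at position 13.
Correct: flip bit 13 of r = 011011011110001 to get c = 011011011110101.


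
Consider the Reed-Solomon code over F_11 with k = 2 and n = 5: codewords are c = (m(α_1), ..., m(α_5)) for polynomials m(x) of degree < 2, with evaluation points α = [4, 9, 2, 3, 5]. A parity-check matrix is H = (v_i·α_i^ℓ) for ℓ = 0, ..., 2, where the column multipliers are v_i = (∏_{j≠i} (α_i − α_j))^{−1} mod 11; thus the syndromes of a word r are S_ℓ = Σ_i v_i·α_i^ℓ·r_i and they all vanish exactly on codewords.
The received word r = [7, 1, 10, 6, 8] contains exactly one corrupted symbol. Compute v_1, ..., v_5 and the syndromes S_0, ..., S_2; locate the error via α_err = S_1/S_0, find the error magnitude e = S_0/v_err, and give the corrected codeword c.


S = (3, 6, 1), error at position 3, error magnitude e = 5, c = [7, 1, 5, 6, 8].

Step 1: column multipliers v_i = (∏_{j≠i}(α_i − α_j))^{−1} mod 11.
  i = 1 (α = 4): (4−9)(4−2)(4−3)(4−5) = (−5)·2·1·(−1) = 10 ≡ 10, so v_1 = 10^{−1} = 10 (mod 11).
  i = 2 (α = 9): (9−4)(9−2)(9−3)(9−5) = 5·7·6·4 = 840 ≡ 4, so v_2 = 4^{−1} = 3 (mod 11).
  i = 3 (α = 2): (2−4)(2−9)(2−3)(2−5) = (−2)·(−7)·(−1)·(−3) = 42 ≡ 9, so v_3 = 9^{−1} = 5 (mod 11).
  i = 4 (α = 3): (3−4)(3−9)(3−2)(3−5) = (−1)·(−6)·1·(−2) = −12 ≡ 10, so v_4 = 10^{−1} = 10 (mod 11).
  i = 5 (α = 5): (5−4)(5−9)(5−2)(5−3) = 1·(−4)·3·2 = −24 ≡ 9, so v_5 = 9^{−1} = 5 (mod 11).
  v = [10, 3, 5, 10, 5].
Step 2: syndromes of r = [7, 1, 10, 6, 8] (all sums mod 11).
  S_0 = Σ v_i r_i = 10·7 + 3·1 + 5·10 + 10·6 + 5·8 = 223 ≡ 3.
  S_1 = Σ v_i α_i r_i = 10·4·7 + 3·9·1 + 5·2·10 + 10·3·6 + 5·5·8 = 787 ≡ 6.
  α_i^2 mod 11 = [5, 4, 4, 9, 3].
  S_2 = Σ v_i α_i^2 r_i = 10·5·7 + 3·4·1 + 5·4·10 + 10·9·6 + 5·3·8 = 1222 ≡ 1.
  S = (3, 6, 1) ≠ 0, so r is not a codeword (an error is present).
Step 3: locate the error. For a single error e at position i, S_ℓ = v_i·e·α_i^ℓ, so α_err = S_1/S_0.
  S_0^{−1} = 3^{−1} = 4 (mod 11), so α_err = 6·4 = 24 ≡ 2 = α_3. Error position i = 3.
  Consistency check: S_2/S_1 = 1·2 = 2 ≡ 2 = α_err ✓ (single-error assumption holds).
Step 4: error magnitude e = S_0/v_3 = S_0·∏_{j≠3}(α_3 − α_j) = 3·9 = 27 ≡ 5 (mod 11).
Step 5: correct position 3: c_3 = r_3 − e = 10 − 5 ≡ 5 (mod 11). Hence c = [7, 1, 5, 6, 8].
  Check: interpolating c through the α_i gives m(x) = 3 + 1·x (degree < 2) with m(α_i) = c_i for every i, so c is indeed a codeword.


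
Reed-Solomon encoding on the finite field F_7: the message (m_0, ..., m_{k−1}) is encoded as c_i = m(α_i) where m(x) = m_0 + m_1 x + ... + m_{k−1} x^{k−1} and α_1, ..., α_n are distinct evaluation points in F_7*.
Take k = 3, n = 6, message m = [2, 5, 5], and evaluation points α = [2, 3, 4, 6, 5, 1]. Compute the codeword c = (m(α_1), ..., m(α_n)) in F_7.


c = [4, 6, 4, 2, 5, 5]

Message polynomial: m(x) = 2 + 5·x + 5·x^2 (mod 7).
For each evaluation point α_i, compute m(α_i) mod 7:
  α_1 = 2: Horner steps 5 → 1 → 4, so m(2) = 4.
  α_2 = 3: Horner steps 5 → 6 → 6, so m(3) = 6.
  α_3 = 4: Horner steps 5 → 4 → 4, so m(4) = 4.
  α_4 = 6: Horner steps 5 → 0 → 2, so m(6) = 2.
  α_5 = 5: Horner steps 5 → 2 → 5, so m(5) = 5.
  α_6 = 1: Horner steps 5 → 3 → 5, so m(1) = 5.
Codeword c = [4, 6, 4, 2, 5, 5] ∈ F_7^6.


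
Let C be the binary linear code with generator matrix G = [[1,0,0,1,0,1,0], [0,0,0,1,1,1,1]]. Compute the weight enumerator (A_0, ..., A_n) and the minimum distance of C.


Weight distribution: A_0 = 1, A_3 = 2, A_4 = 1. Minimum distance d = 3.

Enumerate all 2^2 = 4 messages m ∈ F_2^2.
For each, compute codeword c = mG in F_2^7, then tally its weight.
  m = 00 → c = 0000000, weight = 0.
  m = 10 → c = 1001010, weight = 3.
  m = 01 → c = 0001111, weight = 4.
  m = 11 → c = 1000101, weight = 3.
Tally weights:
  weight 0: 1 codewords.
  weight 3: 2 codewords.
  weight 4: 1 codewords.
Minimum distance d = smallest w > 0 with A_w > 0 = 3.
Sanity: Σ A_w = 4 = 2^2 = 4 ✓.


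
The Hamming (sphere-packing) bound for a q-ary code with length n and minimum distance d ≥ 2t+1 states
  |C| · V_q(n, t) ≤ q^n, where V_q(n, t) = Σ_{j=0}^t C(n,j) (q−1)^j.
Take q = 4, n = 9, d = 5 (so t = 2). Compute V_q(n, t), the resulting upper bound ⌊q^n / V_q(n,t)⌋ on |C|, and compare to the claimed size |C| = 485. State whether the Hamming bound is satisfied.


V_q(n, t) = 352, q^n = 262144, Hamming bound = 744, |C| = 485 ≤ bound (satisfied).

Step 1: Compute V_q(n, t) = Σ_{j=0}^2 C(n, j) (q−1)^j.
  j = 0: C(9,0)·(3)^0 = 1·1 = 1.
  j = 1: C(9,1)·(3)^1 = 9·3 = 27.
  j = 2: C(9,2)·(3)^2 = 36·9 = 324.
  V_q(n, t) = 1 + 27 + 324 = 352.
Step 2: q^n = 4^9 = 262144.
Step 3: Hamming bound ⌊q^n / V_q(n,t)⌋ = ⌊262144/352⌋ = 744.
Step 4: Compare |C| = 485 to 744: satisfied.
The claimed |C| lies below the Hamming bound.


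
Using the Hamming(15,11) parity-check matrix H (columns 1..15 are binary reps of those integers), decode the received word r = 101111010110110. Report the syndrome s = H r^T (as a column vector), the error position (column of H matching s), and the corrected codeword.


s = (1, 1, 1, 1)^T, error position = 15, corrected codeword c = 101111010110111

Compute s = H r^T mod 2 one row at a time:
  s_1 = 1 + 0 + 1 + 1 + 0 + 1 + 1 + 0 = 5 ≡ 1 (mod 2).
  s_2 = 1 + 1 + 1 + 0 + 0 + 1 + 1 + 0 = 5 ≡ 1 (mod 2).
  s_3 = 0 + 1 + 1 + 0 + 1 + 1 + 1 + 0 = 5 ≡ 1 (mod 2).
  s_4 = 1 + 1 + 1 + 0 + 0 + 1 + 1 + 0 = 5 ≡ 1 (mod 2).
s = (1, 1, 1, 1)^T — this equals column 15 of H (binary 1111), so error is at position 15.
Correct: flip bit 15 of r = 101111010110110 to get c = 101111010110111.


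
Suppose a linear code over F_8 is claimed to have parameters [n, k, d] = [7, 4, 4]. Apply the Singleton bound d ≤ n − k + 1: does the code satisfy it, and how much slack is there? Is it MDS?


Singleton RHS = n − k + 1 = 4, slack = 0, bound satisfied, MDS.

Singleton bound: d ≤ n − k + 1.
Here n = 7, k = 4, so n − k + 1 = 4.
Given d = 4, check d ≤ 4: YES.
Slack = (n − k + 1) − d = 0.
The code is MDS (slack = 0).
Description: the claimed parameters are [7, 4, 4]_8; such a code would be MDS (meets Singleton bound).


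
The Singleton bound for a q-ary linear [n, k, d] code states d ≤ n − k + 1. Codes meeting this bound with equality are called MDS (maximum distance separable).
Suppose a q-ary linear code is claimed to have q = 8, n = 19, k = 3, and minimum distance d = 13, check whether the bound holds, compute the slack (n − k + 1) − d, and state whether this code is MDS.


Singleton RHS = n − k + 1 = 17, slack = 4, bound satisfied, not MDS.

Singleton bound: d ≤ n − k + 1.
Here n = 19, k = 3, so n − k + 1 = 17.
Given d = 13, check d ≤ 17: YES.
Slack = (n − k + 1) − d = 4.
The code is NOT MDS (slack = 4 > 0).
Description: the claimed parameters are [19, 3, 13]_8; such a code would be non-MDS.


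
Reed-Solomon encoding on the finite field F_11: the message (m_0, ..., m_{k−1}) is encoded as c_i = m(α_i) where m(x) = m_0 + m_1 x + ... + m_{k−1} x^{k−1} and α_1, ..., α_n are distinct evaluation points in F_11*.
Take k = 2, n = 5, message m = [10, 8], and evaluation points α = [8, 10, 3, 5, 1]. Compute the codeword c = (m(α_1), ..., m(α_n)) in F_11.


c = [8, 2, 1, 6, 7]

Message polynomial: m(x) = 10 + 8·x (mod 11).
For each evaluation point α_i, compute m(α_i) mod 11:
  α_1 = 8: Horner steps 8 → 8, so m(8) = 8.
  α_2 = 10: Horner steps 8 → 2, so m(10) = 2.
  α_3 = 3: Horner steps 8 → 1, so m(3) = 1.
  α_4 = 5: Horner steps 8 → 6, so m(5) = 6.
  α_5 = 1: Horner steps 8 → 7, so m(1) = 7.
Codeword c = [8, 2, 1, 6, 7] ∈ F_11^5.


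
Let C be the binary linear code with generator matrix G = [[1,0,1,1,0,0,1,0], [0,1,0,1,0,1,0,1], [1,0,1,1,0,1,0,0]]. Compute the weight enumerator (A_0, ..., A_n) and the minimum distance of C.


Weight distribution: A_0 = 1, A_2 = 1, A_4 = 5, A_6 = 1. Minimum distance d = 2.

Enumerate all 2^3 = 8 messages m ∈ F_2^3.
For each, compute codeword c = mG in F_2^8, then tally its weight.
  m = 000 → c = 00000000, weight = 0.
  m = 100 → c = 10110010, weight = 4.
  m = 010 → c = 01010101, weight = 4.
  m = 110 → c = 11100111, weight = 6.
  m = 001 → c = 10110100, weight = 4.
  m = 101 → c = 00000110, weight = 2.
  m = 011 → c = 11100001, weight = 4.
  m = 111 → c = 01010011, weight = 4.
Tally weights:
  weight 0: 1 codewords.
  weight 2: 1 codewords.
  weight 4: 5 codewords.
  weight 6: 1 codewords.
Minimum distance d = smallest w > 0 with A_w > 0 = 2.
Sanity: Σ A_w = 8 = 2^3 = 8 ✓.


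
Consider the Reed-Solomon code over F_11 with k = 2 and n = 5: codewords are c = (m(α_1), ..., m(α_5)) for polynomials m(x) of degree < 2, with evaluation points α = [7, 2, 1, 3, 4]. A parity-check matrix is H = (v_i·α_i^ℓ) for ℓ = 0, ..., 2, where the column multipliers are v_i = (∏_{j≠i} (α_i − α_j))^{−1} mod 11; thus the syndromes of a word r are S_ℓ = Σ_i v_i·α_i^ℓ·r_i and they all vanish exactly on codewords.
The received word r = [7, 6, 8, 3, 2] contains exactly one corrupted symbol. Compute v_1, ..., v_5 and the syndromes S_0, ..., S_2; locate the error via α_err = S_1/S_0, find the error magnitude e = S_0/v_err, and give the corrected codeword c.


S = (4, 1, 3), error at position 4, error magnitude e = 10, c = [7, 6, 8, 4, 2].

Step 1: column multipliers v_i = (∏_{j≠i}(α_i − α_j))^{−1} mod 11.
  i = 1 (α = 7): (7−2)(7−1)(7−3)(7−4) = 5·6·4·3 = 360 ≡ 8, so v_1 = 8^{−1} = 7 (mod 11).
  i = 2 (α = 2): (2−7)(2−1)(2−3)(2−4) = (−5)·1·(−1)·(−2) = −10 ≡ 1, so v_2 = 1^{−1} = 1 (mod 11).
  i = 3 (α = 1): (1−7)(1−2)(1−3)(1−4) = (−6)·(−1)·(−2)·(−3) = 36 ≡ 3, so v_3 = 3^{−1} = 4 (mod 11).
  i = 4 (α = 3): (3−7)(3−2)(3−1)(3−4) = (−4)·1·2·(−1) = 8 ≡ 8, so v_4 = 8^{−1} = 7 (mod 11).
  i = 5 (α = 4): (4−7)(4−2)(4−1)(4−3) = (−3)·2·3·1 = −18 ≡ 4, so v_5 = 4^{−1} = 3 (mod 11).
  v = [7, 1, 4, 7, 3].
Step 2: syndromes of r = [7, 6, 8, 3, 2] (all sums mod 11).
  S_0 = Σ v_i r_i = 7·7 + 1·6 + 4·8 + 7·3 + 3·2 = 114 ≡ 4.
  S_1 = Σ v_i α_i r_i = 7·7·7 + 1·2·6 + 4·1·8 + 7·3·3 + 3·4·2 = 474 ≡ 1.
  α_i^2 mod 11 = [5, 4, 1, 9, 5].
  S_2 = Σ v_i α_i^2 r_i = 7·5·7 + 1·4·6 + 4·1·8 + 7·9·3 + 3·5·2 = 520 ≡ 3.
  S = (4, 1, 3) ≠ 0, so r is not a codeword (an error is present).
Step 3: locate the error. For a single error e at position i, S_ℓ = v_i·e·α_i^ℓ, so α_err = S_1/S_0.
  S_0^{−1} = 4^{−1} = 3 (mod 11), so α_err = 1·3 = 3 ≡ 3 = α_4. Error position i = 4.
  Consistency check: S_2/S_1 = 3·1 = 3 ≡ 3 = α_err ✓ (single-error assumption holds).
Step 4: error magnitude e = S_0/v_4 = S_0·∏_{j≠4}(α_4 − α_j) = 4·8 = 32 ≡ 10 (mod 11).
Step 5: correct position 4: c_4 = r_4 − e = 3 − 10 ≡ 4 (mod 11). Hence c = [7, 6, 8, 4, 2].
  Check: interpolating c through the α_i gives m(x) = 10 + 9·x (degree < 2) with m(α_i) = c_i for every i, so c is indeed a codeword.


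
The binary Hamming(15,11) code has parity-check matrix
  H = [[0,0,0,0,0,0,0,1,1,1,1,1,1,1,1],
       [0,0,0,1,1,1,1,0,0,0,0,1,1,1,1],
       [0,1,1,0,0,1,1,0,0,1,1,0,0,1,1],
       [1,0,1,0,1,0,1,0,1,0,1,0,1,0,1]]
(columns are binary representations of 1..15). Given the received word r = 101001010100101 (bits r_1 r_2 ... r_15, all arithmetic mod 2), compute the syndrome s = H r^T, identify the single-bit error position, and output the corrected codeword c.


s = (0, 1, 0, 0)^T, error position = 4, corrected codeword c = 101101010100101

Compute s = H r^T mod 2 one row at a time:
  s_1 = 1 + 0 + 1 + 0 + 0 + 1 + 0 + 1 = 4 ≡ 0 (mod 2).
  s_2 = 0 + 0 + 1 + 0 + 0 + 1 + 0 + 1 = 3 ≡ 1 (mod 2).
  s_3 = 0 + 1 + 1 + 0 + 1 + 0 + 0 + 1 = 4 ≡ 0 (mod 2).
  s_4 = 1 + 1 + 0 + 0 + 0 + 0 + 1 + 1 = 4 ≡ 0 (mod 2).
s = (0, 1, 0, 0)^T — this equals column 4 of H (binary 0100), so error is at position 4.
Correct: flip bit 4 of r = 101001010100101 to get c = 101101010100101.


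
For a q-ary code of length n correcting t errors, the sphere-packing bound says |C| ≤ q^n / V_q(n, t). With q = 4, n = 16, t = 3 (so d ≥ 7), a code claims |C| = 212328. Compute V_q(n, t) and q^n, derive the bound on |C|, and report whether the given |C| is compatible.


V_q(n, t) = 16249, q^n = 4294967296, Hamming bound = 264321, |C| = 212328 ≤ bound (satisfied).

Step 1: Compute V_q(n, t) = Σ_{j=0}^3 C(n, j) (q−1)^j.
  j = 0: C(16,0)·(3)^0 = 1·1 = 1.
  j = 1: C(16,1)·(3)^1 = 16·3 = 48.
  j = 2: C(16,2)·(3)^2 = 120·9 = 1080.
  j = 3: C(16,3)·(3)^3 = 560·27 = 15120.
  V_q(n, t) = 1 + 48 + 1080 + 15120 = 16249.
Step 2: q^n = 4^16 = 4294967296.
Step 3: Hamming bound ⌊q^n / V_q(n,t)⌋ = ⌊4294967296/16249⌋ = 264321.
Step 4: Compare |C| = 212328 to 264321: satisfied.
The claimed |C| lies below the Hamming bound.


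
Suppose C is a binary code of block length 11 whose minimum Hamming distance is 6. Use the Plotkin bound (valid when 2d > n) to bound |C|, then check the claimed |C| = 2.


Plotkin bound M ≤ 12; given |C| = 2 ≤ bound (satisfied).

Check applicability: 2d = 12, n = 11.
2d − n = 1 > 0, so Plotkin applies.
Compute d/(2d−n) = 6/1 ≈ 6.0000.
⌊d/(2d−n)⌋ = 6.
Plotkin bound: M ≤ 2·6 = 12.
Given |C| = 2, check: satisfied.
This |C| is below the Plotkin bound.


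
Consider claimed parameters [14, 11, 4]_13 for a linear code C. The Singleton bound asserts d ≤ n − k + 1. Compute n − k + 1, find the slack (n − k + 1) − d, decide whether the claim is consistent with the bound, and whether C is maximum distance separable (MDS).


Singleton RHS = n − k + 1 = 4, slack = 0, bound satisfied, MDS.

Singleton bound: d ≤ n − k + 1.
Here n = 14, k = 11, so n − k + 1 = 4.
Given d = 4, check d ≤ 4: YES.
Slack = (n − k + 1) − d = 0.
The code is MDS (slack = 0).
Description: the claimed parameters are [14, 11, 4]_13; such a code would be MDS (meets Singleton bound).
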